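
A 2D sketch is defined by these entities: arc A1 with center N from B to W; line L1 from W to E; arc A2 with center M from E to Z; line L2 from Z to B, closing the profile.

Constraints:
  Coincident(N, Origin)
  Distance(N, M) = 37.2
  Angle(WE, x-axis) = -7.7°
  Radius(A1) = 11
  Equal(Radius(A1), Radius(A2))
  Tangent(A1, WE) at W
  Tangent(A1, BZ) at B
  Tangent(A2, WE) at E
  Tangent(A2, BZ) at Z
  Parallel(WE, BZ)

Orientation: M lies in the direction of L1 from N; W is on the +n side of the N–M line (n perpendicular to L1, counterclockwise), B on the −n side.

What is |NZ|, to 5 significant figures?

38.792

Tangency of A1 to both parallel lines with radius 11.0 puts W and B at N ± 11.0·n: W = (1.4738, 10.901), B = (-1.4738, -10.901). Equal radii place E and Z the same way about M: E = M + 11.0·n = (38.338, 5.9165), Z = M − 11.0·n = (35.391, -15.885). Then |NZ| = |Z − N| = 38.792.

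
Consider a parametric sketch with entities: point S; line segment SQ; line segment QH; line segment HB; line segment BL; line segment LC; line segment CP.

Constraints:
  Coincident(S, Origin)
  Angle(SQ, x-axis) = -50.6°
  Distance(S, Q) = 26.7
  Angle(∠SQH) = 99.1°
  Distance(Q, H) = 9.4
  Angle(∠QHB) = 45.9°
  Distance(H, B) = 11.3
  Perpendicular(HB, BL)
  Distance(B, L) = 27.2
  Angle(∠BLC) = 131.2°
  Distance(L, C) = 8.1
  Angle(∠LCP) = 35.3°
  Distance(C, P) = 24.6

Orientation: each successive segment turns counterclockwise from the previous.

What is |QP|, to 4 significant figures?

4.785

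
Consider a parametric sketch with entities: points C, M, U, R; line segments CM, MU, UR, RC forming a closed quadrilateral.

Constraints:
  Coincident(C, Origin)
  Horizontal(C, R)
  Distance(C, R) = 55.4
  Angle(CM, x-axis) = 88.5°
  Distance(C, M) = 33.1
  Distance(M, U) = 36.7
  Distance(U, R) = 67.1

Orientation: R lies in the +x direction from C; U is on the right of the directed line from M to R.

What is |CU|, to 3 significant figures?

11.8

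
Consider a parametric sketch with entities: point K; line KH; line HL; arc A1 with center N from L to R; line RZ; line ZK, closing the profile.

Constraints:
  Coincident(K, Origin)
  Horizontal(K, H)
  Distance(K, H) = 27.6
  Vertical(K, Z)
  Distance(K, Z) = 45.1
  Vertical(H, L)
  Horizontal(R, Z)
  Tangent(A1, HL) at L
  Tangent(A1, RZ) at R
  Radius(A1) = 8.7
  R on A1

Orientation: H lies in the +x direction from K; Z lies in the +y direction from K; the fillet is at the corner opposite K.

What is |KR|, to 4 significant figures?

48.90

K is at the origin; KH is horizontal with |KH| = 27.6 and H on the +x side, so H = (27.60, 0.000). KZ is vertical with |KZ| = 45.1 and Z on the +y side, so Z = (0.000, 45.10). The virtual corner opposite K is at (27.60, 45.10). Since A1 is tangent to HL there, NL ⟂ HL and A1 meets RZ tangentially, so NR is at right angles to RZ, with radius 8.7, so the center N sits 8.7 in from both sides at N = (18.90, 36.40). That places the tangent points at L = (27.60, 36.40) on HL and R = (18.90, 45.10) on RZ. Then |KR| = |R − K| = 48.90.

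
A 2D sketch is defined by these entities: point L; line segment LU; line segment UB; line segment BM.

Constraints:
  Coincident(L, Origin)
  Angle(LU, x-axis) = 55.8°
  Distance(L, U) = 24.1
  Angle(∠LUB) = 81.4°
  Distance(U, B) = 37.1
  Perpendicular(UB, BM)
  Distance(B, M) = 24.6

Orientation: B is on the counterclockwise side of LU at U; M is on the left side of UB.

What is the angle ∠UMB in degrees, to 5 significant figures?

56.453°

L is at the origin; LU runs at 55.8° with length 24.1, so U = 24.1·(cos 55.8°, sin 55.8°) = (13.546, 19.933). ∠LUB = 81.4°, so UB runs at 55.8° + (180° − 81.4°) = 154.40° from the x-axis; with |UB| = 37.1, B = U + 37.1·(cos 154.40°, sin 154.40°) = (-19.912, 35.963). The perpendicularity gives BM at right angles to UB; with |BM| = 24.6 on the left of UB, M = B + 24.6·(-0.43209, -0.90183) = (-30.541, 13.778). Then cos ∠UMB = MU·MB / (|MU||MB|), giving 56.453°.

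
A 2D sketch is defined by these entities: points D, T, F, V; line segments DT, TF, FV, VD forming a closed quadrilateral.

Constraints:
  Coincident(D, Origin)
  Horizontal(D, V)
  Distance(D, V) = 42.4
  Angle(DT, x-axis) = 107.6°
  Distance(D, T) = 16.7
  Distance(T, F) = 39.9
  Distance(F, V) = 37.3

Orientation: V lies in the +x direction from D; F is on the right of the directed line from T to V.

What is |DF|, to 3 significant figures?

23.4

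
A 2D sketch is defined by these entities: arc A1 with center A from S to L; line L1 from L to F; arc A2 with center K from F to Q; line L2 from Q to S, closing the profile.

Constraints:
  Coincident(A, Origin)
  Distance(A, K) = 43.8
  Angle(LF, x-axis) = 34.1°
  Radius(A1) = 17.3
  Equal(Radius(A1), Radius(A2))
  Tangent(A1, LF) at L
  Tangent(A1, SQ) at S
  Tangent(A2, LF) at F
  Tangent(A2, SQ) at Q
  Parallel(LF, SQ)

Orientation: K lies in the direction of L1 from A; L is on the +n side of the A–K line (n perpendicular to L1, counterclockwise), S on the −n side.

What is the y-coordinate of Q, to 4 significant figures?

10.23

The slot axis is L1's direction at 34.1°, so u = (cos 34.1°, sin 34.1°) = (0.8281, 0.5606) and n = (−sin 34.1°, cos 34.1°) = (-0.5606, 0.8281). A is at the origin and K lies 43.8 along u from A, so K = 43.8·u = (36.27, 24.56). Tangency of A1 to both parallel lines with radius 17.3 puts L and S at A ± 17.3·n: L = (-9.699, 14.33), S = (9.699, -14.33). Equal radii place F and Q the same way about K: F = K + 17.3·n = (26.57, 38.88), Q = K − 17.3·n = (45.97, 10.23). So Q.y = 10.23.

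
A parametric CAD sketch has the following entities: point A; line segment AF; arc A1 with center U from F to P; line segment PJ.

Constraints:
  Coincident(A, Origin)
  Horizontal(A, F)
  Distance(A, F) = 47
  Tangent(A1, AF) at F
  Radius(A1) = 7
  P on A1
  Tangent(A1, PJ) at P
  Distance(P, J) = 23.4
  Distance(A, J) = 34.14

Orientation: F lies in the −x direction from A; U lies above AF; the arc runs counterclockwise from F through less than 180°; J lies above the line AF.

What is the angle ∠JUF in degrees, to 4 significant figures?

124.8°

A is at the origin; A and F share the same y with |AF| = 47.0 and F on the −x side, so F = (-47.00, 0.000). A1 meets AF tangentially, so UF is at right angles to AF, so U = F + (0, 7) = (-47.00, 7.000). Since UP ⟂ PJ (tangency), |UJ| = √(7.0² + 23.4²) = 24.42 regardless of where P sits on A1. So J lies on both circle(A, 34.14) and circle(U, 24.42); the above-AF intersection is J = (-26.95, 20.95). P is the foot of the tangent from J: P = (-41.52, 2.642).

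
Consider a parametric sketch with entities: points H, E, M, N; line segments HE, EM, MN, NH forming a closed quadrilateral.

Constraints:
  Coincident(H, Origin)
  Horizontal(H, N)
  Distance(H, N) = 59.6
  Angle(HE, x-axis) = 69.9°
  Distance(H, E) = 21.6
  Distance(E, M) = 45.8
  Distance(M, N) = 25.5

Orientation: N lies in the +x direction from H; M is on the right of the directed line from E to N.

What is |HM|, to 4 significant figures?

40.50

Checks: |EM| = 45.80 ✓; |MN| = 25.50 ✓.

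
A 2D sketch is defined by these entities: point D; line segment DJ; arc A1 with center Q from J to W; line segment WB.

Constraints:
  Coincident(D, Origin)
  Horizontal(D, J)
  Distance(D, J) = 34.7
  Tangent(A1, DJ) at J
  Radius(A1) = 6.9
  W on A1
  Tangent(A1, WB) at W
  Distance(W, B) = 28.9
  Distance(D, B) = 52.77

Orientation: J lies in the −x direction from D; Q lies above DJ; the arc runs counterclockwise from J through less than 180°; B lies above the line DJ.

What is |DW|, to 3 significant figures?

29.7

D is at the origin; DJ is horizontal with |DJ| = 34.7 and J on the −x side, so J = (-34.7, 0.00). The tangent condition forces QJ to be normal to DJ, so Q = J + (0, 6.9) = (-34.7, 6.90). Since QW ⟂ WB (tangency), |QB| = √(6.9² + 28.9²) = 29.7 regardless of where W sits on A1. So B lies on both circle(D, 52.77) and circle(Q, 29.7); the above-DJ intersection is B = (-38.2, 36.4). W is the foot of the tangent from B: W = (-28.2, 9.28).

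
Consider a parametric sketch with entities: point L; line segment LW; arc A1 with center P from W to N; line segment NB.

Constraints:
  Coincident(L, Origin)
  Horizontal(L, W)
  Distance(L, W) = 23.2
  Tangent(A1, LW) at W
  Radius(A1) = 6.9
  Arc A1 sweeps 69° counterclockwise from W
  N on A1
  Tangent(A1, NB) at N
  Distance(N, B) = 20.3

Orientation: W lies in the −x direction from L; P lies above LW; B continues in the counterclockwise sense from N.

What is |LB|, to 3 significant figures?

25.2

L is at the origin; LW is horizontal with |LW| = 23.2 and W on the −x side, so W = (-23.2, 0.00). Since A1 is tangent to LW there, PW ⟂ LW, so P = W + (0, 6.9) = (-23.2, 6.90). On A1, W sits at bearing -90° from P; a 69° counterclockwise sweep puts N at bearing -21°, so N = P + 6.9·(cos -21°, sin -21°) = (-16.8, 4.43). The tangent condition forces PN to be normal to NB, so NB runs along (−sin -21°, cos -21°); with |NB| = 20.3, B = (-9.48, 23.4). Then |LB| = |B − L| = 25.2.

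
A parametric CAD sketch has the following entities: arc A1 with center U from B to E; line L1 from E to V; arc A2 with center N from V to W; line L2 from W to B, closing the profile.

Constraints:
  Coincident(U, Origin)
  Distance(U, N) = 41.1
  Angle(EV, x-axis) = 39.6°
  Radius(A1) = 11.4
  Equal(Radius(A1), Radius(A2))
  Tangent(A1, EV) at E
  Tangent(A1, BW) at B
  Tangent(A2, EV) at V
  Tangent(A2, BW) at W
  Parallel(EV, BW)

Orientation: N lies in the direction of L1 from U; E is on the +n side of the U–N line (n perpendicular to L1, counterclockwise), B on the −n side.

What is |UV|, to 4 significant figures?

42.65

The slot axis is L1's direction at 39.6°, so u = (cos 39.6°, sin 39.6°) = (0.7705, 0.6374) and n = (−sin 39.6°, cos 39.6°) = (-0.6374, 0.7705). U is at the origin and N lies 41.1 along u from U, so N = 41.1·u = (31.67, 26.20). Tangency of A1 to both parallel lines with radius 11.4 puts E and B at U ± 11.4·n: E = (-7.267, 8.784), B = (7.267, -8.784). Equal radii place V and W the same way about N: V = N + 11.4·n = (24.40, 34.98), W = N − 11.4·n = (38.93, 17.41). Then |UV| = |V − U| = 42.65.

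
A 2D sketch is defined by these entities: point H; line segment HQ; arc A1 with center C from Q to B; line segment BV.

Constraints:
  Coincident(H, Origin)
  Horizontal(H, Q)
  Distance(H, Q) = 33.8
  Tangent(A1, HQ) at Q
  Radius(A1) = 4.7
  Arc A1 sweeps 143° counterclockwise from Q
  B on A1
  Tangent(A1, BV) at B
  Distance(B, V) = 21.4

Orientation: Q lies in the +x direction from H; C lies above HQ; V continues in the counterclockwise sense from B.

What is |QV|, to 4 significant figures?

25.66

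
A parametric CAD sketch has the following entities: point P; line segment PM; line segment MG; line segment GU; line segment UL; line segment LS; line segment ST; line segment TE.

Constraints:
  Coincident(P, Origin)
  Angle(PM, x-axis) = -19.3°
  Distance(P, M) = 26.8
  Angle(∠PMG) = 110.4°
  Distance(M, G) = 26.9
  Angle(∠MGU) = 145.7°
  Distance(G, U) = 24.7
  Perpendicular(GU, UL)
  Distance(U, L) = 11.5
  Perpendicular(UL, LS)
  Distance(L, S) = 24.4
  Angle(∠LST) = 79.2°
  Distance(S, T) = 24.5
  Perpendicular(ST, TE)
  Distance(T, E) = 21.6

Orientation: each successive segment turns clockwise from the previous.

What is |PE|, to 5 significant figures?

64.995

∠LST = 79.2° gives ST at -44.000° from the x-axis; with |ST| = 24.5, T = (33.647, -46.726). ST ⟂ TE, so TE runs at -134.00°; with |TE| = 21.6, E = (18.642, -62.264). Then |PE| = |E − P| = 64.995.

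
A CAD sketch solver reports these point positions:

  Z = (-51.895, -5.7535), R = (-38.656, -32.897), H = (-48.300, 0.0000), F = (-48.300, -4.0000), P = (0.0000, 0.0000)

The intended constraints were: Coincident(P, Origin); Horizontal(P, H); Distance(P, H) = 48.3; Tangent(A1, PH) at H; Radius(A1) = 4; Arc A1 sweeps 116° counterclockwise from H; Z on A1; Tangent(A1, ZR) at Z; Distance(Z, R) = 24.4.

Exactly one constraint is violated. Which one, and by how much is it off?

Distance(Z, R) = 24.4 — off by 5.80.

P = (0.00, 0.00) ✓; P.y = 0.00, H.y = 0.00 ✓; |PH| = 48.30 ✓; ∠(FH, HP) = 90.00° ✓; |FH| = 4.000 ✓; bearing(F→Z) − bearing(F→H) = 116.0° ✓; |FZ| = 4.000 ✓; ∠(FZ, ZR) = 90.00° ✓; |ZR| = 30.20 ✗.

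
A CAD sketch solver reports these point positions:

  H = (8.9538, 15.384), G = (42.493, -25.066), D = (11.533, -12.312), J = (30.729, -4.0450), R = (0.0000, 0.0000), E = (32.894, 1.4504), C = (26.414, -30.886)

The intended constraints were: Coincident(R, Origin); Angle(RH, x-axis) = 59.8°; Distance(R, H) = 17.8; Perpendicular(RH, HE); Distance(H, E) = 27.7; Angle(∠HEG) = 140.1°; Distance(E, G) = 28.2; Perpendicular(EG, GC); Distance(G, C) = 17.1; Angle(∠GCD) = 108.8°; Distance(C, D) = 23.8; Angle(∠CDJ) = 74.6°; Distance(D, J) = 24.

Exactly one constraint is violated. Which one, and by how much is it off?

Distance(D, J) = 24 — off by 3.10.

R = (0.00, 0.00) ✓; RH at 59.80° ✓; |RH| = 17.80 ✓; ∠(RH, HE) = 90.00° ✓; |HE| = 27.70 ✓; ∠HEG = 140.1° ✓; |EG| = 28.20 ✓; ∠(EG, GC) = 90.00° ✓; |GC| = 17.10 ✓; ∠GCD = 108.8° ✓; |CD| = 23.80 ✓; ∠CDJ = 74.60° ✓; |DJ| = 20.90 ✗.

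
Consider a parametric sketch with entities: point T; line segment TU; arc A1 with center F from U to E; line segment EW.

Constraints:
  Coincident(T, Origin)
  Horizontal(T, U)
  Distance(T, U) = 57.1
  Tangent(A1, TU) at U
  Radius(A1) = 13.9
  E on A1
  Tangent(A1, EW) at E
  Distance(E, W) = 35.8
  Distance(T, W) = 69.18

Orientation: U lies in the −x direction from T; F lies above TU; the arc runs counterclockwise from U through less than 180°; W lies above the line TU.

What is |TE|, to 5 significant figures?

45.891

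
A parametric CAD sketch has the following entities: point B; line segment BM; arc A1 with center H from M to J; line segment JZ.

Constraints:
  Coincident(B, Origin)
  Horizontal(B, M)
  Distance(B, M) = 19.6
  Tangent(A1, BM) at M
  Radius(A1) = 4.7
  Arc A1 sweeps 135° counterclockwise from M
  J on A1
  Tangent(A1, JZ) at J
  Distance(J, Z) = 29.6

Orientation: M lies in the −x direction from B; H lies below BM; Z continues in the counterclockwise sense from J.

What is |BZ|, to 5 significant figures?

29.022

B is at the origin; B and M share the same y with |BM| = 19.6 and M on the −x side, so M = (-19.600, 0.0000). Tangency of A1 to BM means the radius HM is perpendicular to BM, so H = M + (0, -4.7) = (-19.600, -4.7000). On A1, M sits at bearing 90° from H; a 135° counterclockwise sweep puts J at bearing 225°, so J = H + 4.7·(cos 225°, sin 225°) = (-22.923, -8.0234). The tangent condition forces HJ to be normal to JZ, so JZ runs along (−sin 225°, cos 225°); with |JZ| = 29.6, Z = (-1.9930, -28.954). Then |BZ| = |Z − B| = 29.022.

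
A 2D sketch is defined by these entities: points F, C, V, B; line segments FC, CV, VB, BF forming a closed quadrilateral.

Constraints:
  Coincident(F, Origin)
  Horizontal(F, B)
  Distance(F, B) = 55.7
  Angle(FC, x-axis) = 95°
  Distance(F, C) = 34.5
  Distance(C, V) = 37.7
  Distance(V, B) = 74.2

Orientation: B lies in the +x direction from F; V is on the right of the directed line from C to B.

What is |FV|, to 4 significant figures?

18.50

Checks: |CV| = 37.70 ✓; |VB| = 74.20 ✓.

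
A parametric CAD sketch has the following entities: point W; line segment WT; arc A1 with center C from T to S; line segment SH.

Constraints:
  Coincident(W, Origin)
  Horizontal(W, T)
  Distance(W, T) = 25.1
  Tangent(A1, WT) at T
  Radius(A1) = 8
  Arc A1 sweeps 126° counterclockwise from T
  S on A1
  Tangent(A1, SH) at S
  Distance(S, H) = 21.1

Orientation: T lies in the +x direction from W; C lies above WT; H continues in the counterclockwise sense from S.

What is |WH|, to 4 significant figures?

35.41

W is at the origin; W and T share the same y with |WT| = 25.1 and T on the +x side, so T = (25.10, 0.000). The tangent condition forces CT to be normal to WT, so C = T + (0, 8) = (25.10, 8.000). On A1, T sits at bearing -90° from C; a 126° counterclockwise sweep puts S at bearing 36°, so S = C + 8.0·(cos 36°, sin 36°) = (31.57, 12.70). The tangent condition forces CS to be normal to SH, so SH runs along (−sin 36°, cos 36°); with |SH| = 21.1, H = (19.17, 29.77). Then |WH| = |H − W| = 35.41.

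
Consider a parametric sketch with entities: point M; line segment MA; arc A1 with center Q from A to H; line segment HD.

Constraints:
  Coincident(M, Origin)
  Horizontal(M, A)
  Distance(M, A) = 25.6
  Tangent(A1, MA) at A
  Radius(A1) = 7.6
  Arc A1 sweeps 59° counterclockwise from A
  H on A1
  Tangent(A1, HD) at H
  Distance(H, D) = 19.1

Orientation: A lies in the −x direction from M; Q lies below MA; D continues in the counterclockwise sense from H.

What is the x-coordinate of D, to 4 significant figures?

-41.95

On A1, A sits at bearing 90° from Q; a 59° counterclockwise sweep puts H at bearing 149°, so H = Q + 7.6·(cos 149°, sin 149°) = (-32.11, -3.686). The tangent condition forces QH to be normal to HD, so HD runs along (−sin 149°, cos 149°); with |HD| = 19.1, D = (-41.95, -20.06). So D.x = -41.95.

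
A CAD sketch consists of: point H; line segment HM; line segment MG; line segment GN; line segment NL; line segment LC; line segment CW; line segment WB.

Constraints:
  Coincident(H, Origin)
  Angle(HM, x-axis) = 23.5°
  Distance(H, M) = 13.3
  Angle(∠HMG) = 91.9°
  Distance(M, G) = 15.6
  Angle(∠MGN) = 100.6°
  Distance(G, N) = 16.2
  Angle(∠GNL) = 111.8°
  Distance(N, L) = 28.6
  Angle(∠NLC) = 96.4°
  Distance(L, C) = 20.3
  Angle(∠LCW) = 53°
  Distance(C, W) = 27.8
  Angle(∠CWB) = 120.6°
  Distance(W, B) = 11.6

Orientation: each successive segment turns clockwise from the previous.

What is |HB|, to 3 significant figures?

19.6

H is at the origin; HM runs at 23.5° with length 13.3, so M = (12.2, 5.30). ∠HMG = 91.9° gives MG at -64.6° from the x-axis; with |MG| = 15.6, G = (18.9, -8.79). ∠MGN = 100.6° gives GN at -144° from the x-axis; with |GN| = 16.2, N = (5.78, -18.3). ∠GNL = 111.8° gives NL at 148° from the x-axis; with |NL| = 28.6, L = (-18.4, -3.07). ∠NLC = 96.4° gives LC at 64.2° from the x-axis; with |LC| = 20.3, C = (-9.58, 15.2). ∠LCW = 53.0° gives CW at -62.8° from the x-axis; with |CW| = 27.8, W = (3.12, -9.52). ∠CWB = 120.6° gives WB at -122° from the x-axis; with |WB| = 11.6, B = (-3.06, -19.3). Then |HB| = |B − H| = 19.6.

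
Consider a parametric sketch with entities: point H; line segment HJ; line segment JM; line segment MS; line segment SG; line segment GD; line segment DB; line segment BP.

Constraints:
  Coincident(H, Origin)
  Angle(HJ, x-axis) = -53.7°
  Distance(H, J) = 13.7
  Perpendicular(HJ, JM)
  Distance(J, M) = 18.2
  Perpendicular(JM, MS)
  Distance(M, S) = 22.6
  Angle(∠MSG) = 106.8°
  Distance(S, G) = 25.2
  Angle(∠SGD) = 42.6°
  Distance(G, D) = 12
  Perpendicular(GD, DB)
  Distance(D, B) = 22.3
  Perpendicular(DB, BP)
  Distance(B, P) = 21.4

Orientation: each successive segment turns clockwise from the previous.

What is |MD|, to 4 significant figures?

26.59

H is at the origin; HJ runs at -53.7° with length 13.7, so J = (8.111, -11.04). HJ is perpendicular to JM, so JM runs at -143.7°; with |JM| = 18.2, M = (-6.557, -21.82). JM is perpendicular to MS, so MS runs at 126.3°; with |MS| = 22.6, S = (-19.94, -3.602). ∠MSG = 106.8° gives SG at 53.10° from the x-axis; with |SG| = 25.2, G = (-4.806, 16.55). ∠SGD = 42.6° gives GD at -84.30° from the x-axis; with |GD| = 12.0, D = (-3.614, 4.610). Then |MD| = |D − M| = 26.59.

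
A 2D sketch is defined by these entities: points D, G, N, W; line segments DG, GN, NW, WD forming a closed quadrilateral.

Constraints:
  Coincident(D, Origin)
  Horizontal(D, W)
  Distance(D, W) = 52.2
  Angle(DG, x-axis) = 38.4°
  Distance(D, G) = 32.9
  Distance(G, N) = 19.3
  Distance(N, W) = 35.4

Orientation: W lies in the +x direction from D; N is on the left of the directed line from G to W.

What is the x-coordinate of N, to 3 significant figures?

40.2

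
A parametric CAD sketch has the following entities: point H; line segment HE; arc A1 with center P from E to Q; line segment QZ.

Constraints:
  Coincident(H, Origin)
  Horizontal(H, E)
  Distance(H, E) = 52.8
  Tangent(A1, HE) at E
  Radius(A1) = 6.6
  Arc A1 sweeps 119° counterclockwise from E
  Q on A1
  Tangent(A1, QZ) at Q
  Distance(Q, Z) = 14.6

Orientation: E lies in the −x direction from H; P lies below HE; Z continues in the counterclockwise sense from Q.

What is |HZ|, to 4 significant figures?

56.22

H is at the origin; HE is horizontal with |HE| = 52.8 and E on the −x side, so E = (-52.80, 0.000). The tangent condition forces PE to be normal to HE, so P = E + (0, -6.6) = (-52.80, -6.600). On A1, E sits at bearing 90° from P; a 119° counterclockwise sweep puts Q at bearing 209°, so Q = P + 6.6·(cos 209°, sin 209°) = (-58.57, -9.800). A1 meets QZ tangentially, so PQ is at right angles to QZ, so QZ runs along (−sin 209°, cos 209°); with |QZ| = 14.6, Z = (-51.49, -22.57). Then |HZ| = |Z − H| = 56.22.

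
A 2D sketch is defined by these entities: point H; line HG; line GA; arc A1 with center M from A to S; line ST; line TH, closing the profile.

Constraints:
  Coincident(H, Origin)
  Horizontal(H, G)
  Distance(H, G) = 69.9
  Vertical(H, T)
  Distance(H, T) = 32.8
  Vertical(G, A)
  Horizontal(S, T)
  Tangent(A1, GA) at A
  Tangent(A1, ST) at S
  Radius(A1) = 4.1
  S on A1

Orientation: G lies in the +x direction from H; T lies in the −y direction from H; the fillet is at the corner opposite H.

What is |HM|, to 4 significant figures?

71.79

H is at the origin; HG is horizontal with |HG| = 69.9 and G on the +x side, so G = (69.90, 0.000). H and T share the same x with |HT| = 32.8 and T on the −y side, so T = (0.000, -32.80). The virtual corner opposite H is at (69.90, -32.80). A1 meets GA tangentially, so MA is at right angles to GA and since A1 is tangent to ST there, MS ⟂ ST, with radius 4.1, so the center M sits 4.1 in from both sides at M = (65.80, -28.70). Then |HM| = |M − H| = 71.79.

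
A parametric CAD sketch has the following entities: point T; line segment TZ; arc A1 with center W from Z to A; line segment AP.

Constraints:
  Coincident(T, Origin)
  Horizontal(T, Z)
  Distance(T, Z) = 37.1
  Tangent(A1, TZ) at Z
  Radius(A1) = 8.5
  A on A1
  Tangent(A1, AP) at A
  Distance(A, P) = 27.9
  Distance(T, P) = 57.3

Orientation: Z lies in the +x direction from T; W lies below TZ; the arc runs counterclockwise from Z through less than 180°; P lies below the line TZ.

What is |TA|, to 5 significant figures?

32.398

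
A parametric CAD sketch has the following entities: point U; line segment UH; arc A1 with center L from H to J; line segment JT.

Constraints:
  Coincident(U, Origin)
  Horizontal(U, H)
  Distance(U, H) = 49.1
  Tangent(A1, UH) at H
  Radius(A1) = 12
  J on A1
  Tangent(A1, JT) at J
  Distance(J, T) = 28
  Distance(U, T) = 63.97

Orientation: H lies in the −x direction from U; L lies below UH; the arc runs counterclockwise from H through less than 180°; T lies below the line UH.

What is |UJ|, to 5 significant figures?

62.340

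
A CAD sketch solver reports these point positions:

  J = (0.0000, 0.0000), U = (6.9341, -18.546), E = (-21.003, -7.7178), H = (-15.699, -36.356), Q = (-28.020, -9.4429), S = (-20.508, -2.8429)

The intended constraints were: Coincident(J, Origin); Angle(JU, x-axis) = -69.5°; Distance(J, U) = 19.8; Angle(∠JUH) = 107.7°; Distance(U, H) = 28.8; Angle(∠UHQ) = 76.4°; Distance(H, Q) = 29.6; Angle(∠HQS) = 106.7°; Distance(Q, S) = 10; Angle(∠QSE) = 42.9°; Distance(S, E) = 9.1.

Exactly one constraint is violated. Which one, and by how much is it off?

Distance(S, E) = 9.1 — off by 4.20.

J = (0.00, 0.00) ✓; JU at -69.50° ✓; |JU| = 19.80 ✓; ∠JUH = 107.7° ✓; |UH| = 28.80 ✓; ∠UHQ = 76.40° ✓; |HQ| = 29.60 ✓; ∠HQS = 106.7° ✓; |QS| = 10.00 ✓; ∠QSE = 42.90° ✓; |SE| = 4.900 ✗.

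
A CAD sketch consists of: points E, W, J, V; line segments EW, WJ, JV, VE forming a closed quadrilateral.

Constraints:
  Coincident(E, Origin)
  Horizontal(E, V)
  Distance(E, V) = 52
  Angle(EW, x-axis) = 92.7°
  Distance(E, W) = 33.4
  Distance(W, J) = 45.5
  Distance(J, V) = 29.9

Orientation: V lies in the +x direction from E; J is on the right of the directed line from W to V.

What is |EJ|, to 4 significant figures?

23.15

Checks: |WJ| = 45.50 ✓; |JV| = 29.90 ✓.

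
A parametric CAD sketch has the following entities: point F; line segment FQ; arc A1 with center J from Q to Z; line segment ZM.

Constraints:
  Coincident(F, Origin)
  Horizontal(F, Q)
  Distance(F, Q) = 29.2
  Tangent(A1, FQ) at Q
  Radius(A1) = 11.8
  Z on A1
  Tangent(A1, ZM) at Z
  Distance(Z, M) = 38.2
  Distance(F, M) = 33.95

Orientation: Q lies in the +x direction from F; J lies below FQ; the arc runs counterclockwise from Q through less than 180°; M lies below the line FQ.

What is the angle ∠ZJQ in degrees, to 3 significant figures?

50.3°

F is at the origin; FQ is horizontal with |FQ| = 29.2 and Q on the +x side, so Q = (29.2, 0.00). A1 meets FQ tangentially, so JQ is at right angles to FQ, so J = Q + (0, -11.8) = (29.2, -11.8). Since JZ ⟂ ZM (tangency), |JM| = √(11.8² + 38.2²) = 40.0 regardless of where Z sits on A1. So M lies on both circle(F, 33.95) and circle(J, 40.0); the below-FQ intersection is M = (-4.26, -33.7). Z is the foot of the tangent from M: Z = (20.1, -4.27).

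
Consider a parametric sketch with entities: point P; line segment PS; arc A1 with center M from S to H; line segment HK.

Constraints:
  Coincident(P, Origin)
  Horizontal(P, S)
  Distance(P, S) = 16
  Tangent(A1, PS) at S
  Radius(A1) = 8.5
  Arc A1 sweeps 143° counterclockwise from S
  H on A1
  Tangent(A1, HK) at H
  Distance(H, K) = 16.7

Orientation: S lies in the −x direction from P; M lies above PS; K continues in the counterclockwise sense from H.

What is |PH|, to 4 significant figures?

18.77

P is at the origin; P and S share the same y with |PS| = 16.0 and S on the −x side, so S = (-16.00, 0.000). Tangency of A1 to PS means the radius MS is perpendicular to PS, so M = S + (0, 8.5) = (-16.00, 8.500). On A1, S sits at bearing -90° from M; a 143° counterclockwise sweep puts H at bearing 53°, so H = M + 8.5·(cos 53°, sin 53°) = (-10.88, 15.29). Then |PH| = |H − P| = 18.77.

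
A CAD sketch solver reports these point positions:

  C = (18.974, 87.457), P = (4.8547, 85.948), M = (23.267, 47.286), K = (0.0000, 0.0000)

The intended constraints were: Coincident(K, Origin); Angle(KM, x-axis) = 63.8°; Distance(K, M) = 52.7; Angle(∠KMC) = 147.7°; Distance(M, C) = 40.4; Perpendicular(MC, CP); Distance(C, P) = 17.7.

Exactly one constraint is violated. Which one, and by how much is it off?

Distance(C, P) = 17.7 — off by 3.50.

K = (0.00, 0.00) ✓; KM at 63.80° ✓; |KM| = 52.70 ✓; ∠KMC = 147.7° ✓; |MC| = 40.40 ✓; ∠(MC, CP) = 90.00° ✓; |CP| = 14.20 ✗.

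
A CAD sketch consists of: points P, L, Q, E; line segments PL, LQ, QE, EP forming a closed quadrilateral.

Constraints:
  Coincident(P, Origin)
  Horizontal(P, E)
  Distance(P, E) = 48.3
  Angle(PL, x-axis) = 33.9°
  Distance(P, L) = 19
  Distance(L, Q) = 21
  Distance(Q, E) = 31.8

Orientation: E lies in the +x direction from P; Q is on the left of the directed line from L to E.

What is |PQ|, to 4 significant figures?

39.73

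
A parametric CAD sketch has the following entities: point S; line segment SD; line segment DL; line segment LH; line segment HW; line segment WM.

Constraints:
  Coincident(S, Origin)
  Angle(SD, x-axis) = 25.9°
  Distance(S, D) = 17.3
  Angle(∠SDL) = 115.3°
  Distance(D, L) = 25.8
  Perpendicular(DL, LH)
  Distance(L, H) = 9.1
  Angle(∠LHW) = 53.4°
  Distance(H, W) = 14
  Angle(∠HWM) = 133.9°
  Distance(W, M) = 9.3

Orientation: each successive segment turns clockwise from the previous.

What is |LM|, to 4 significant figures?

15.04

∠LHW = 53.4° gives HW at 104.6° from the x-axis; with |HW| = 14.0, W = (26.44, -2.154). ∠HWM = 133.9° gives WM at 58.50° from the x-axis; with |WM| = 9.3, M = (31.30, 5.776). Then |LM| = |M − L| = 15.04.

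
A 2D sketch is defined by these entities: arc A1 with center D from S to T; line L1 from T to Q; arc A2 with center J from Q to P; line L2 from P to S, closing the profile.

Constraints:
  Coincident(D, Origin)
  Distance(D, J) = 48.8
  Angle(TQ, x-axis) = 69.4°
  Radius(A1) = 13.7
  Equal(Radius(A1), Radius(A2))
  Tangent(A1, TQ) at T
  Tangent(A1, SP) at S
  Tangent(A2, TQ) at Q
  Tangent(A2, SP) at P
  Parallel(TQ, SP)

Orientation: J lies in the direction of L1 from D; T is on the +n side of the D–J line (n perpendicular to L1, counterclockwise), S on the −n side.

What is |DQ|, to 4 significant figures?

50.69

Tangency of A1 to both parallel lines with radius 13.7 puts T and S at D ± 13.7·n: T = (-12.82, 4.820), S = (12.82, -4.820). Equal radii place Q and P the same way about J: Q = J + 13.7·n = (4.346, 50.50), P = J − 13.7·n = (29.99, 40.86). Then |DQ| = |Q − D| = 50.69.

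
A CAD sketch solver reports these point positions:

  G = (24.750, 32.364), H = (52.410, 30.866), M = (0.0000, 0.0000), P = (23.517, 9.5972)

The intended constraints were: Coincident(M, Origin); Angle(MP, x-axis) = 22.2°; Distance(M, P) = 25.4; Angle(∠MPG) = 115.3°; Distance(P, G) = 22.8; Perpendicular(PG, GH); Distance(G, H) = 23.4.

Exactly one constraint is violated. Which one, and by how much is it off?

Distance(G, H) = 23.4 — off by 4.30.

M = (0.00, 0.00) ✓; MP at 22.20° ✓; |MP| = 25.40 ✓; ∠MPG = 115.3° ✓; |PG| = 22.80 ✓; ∠(PG, GH) = 90.00° ✓; |GH| = 27.70 ✗.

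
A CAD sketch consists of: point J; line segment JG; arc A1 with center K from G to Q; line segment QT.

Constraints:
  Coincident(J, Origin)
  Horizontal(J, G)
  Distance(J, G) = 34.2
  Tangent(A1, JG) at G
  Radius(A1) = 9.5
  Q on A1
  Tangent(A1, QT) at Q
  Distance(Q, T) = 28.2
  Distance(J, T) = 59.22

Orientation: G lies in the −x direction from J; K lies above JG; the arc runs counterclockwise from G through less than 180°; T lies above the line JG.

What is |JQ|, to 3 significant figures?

31.6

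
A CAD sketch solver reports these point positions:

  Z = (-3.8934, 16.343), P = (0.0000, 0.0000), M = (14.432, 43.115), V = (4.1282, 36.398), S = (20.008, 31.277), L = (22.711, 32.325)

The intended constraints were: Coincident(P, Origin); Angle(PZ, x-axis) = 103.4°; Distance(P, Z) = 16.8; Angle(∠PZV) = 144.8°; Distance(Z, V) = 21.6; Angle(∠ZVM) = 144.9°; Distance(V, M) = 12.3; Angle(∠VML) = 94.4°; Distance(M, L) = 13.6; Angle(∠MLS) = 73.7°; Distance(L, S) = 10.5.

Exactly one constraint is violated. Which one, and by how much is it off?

Distance(L, S) = 10.5 — off by 7.60.

P = (0.00, 0.00) ✓; PZ at 103.4° ✓; |PZ| = 16.80 ✓; ∠PZV = 144.8° ✓; |ZV| = 21.60 ✓; ∠ZVM = 144.9° ✓; |VM| = 12.30 ✓; ∠VML = 94.40° ✓; |ML| = 13.60 ✓; ∠MLS = 73.69° ✓; |LS| = 2.899 ✗.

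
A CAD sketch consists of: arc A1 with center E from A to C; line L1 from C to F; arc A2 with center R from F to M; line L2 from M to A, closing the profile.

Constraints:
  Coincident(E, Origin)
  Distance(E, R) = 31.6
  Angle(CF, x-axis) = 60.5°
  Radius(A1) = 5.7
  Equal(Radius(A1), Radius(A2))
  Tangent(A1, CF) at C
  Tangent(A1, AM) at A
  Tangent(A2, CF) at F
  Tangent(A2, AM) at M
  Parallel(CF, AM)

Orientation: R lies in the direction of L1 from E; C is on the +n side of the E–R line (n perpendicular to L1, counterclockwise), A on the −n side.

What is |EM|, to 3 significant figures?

32.1

The slot axis is L1's direction at 60.5°, so u = (cos 60.5°, sin 60.5°) = (0.492, 0.870) and n = (−sin 60.5°, cos 60.5°) = (-0.870, 0.492). E is at the origin and R lies 31.6 along u from E, so R = 31.6·u = (15.6, 27.5). Tangency of A1 to both parallel lines with radius 5.7 puts C and A at E ± 5.7·n: C = (-4.96, 2.81), A = (4.96, -2.81). Equal radii place F and M the same way about R: F = R + 5.7·n = (10.6, 30.3), M = R − 5.7·n = (20.5, 24.7). Then |EM| = |M − E| = 32.1.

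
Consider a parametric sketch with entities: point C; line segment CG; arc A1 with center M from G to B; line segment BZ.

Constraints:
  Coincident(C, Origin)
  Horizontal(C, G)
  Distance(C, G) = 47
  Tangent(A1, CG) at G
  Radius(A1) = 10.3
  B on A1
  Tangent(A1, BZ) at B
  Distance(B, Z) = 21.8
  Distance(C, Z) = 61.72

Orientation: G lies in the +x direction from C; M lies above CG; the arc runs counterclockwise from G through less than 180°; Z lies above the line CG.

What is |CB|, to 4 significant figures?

58.41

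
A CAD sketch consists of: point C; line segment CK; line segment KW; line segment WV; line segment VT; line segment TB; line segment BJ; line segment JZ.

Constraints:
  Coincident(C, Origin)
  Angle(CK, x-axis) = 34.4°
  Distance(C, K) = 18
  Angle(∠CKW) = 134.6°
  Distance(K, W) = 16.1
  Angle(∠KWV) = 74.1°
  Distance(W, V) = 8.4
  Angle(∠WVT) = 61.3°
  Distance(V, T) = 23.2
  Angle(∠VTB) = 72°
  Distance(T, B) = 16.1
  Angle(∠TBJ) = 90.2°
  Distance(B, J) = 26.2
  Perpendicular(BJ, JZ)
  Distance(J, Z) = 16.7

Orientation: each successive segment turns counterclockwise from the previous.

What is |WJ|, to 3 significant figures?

10.8

∠VTB = 72.0° gives TB at 52.4° from the x-axis; with |TB| = 16.1, B = (32.3, 18.8). ∠TBJ = 90.2° gives BJ at 142° from the x-axis; with |BJ| = 26.2, J = (11.6, 34.9). Then |WJ| = |J − W| = 10.8.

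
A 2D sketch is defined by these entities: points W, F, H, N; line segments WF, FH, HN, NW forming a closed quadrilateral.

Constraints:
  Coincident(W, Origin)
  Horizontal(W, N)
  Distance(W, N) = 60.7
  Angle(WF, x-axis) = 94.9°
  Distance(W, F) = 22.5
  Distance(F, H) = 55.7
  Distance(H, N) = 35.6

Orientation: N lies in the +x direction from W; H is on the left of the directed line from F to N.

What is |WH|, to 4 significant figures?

62.83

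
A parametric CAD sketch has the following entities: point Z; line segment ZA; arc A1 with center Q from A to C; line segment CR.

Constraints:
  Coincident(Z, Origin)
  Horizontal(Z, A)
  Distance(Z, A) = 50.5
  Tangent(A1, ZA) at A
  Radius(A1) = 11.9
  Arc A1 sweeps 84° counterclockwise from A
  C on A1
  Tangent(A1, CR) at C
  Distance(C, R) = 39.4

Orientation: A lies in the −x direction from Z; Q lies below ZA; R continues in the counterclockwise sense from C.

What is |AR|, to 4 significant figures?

52.33

On A1, A sits at bearing 90° from Q; an 84° counterclockwise sweep puts C at bearing 174°, so C = Q + 11.9·(cos 174°, sin 174°) = (-62.33, -10.66). A1 meets CR tangentially, so QC is at right angles to CR, so CR runs along (−sin 174°, cos 174°); with |CR| = 39.4, R = (-66.45, -49.84). Then |AR| = |R − A| = 52.33.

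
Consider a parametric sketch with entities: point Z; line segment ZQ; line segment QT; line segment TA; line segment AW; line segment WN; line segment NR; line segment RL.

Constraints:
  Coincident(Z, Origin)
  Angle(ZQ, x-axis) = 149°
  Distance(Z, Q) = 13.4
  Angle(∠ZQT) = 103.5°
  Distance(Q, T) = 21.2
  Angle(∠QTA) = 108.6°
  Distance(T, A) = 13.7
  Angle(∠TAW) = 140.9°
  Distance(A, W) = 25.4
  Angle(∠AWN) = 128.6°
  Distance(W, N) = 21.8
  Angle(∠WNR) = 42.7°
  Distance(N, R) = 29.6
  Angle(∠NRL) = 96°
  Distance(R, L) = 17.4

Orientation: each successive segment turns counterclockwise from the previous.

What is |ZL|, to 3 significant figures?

31.7

Z is at the origin; ZQ runs at 149.0° with length 13.4, so Q = (-11.5, 6.90). ∠ZQT = 103.5° gives QT at -134° from the x-axis; with |QT| = 21.2, T = (-26.3, -8.22). ∠QTA = 108.6° gives TA at -63.1° from the x-axis; with |TA| = 13.7, A = (-20.1, -20.4). ∠TAW = 140.9° gives AW at -24.0° from the x-axis; with |AW| = 25.4, W = (3.06, -30.8). ∠AWN = 128.6° gives WN at 27.4° from the x-axis; with |WN| = 21.8, N = (22.4, -20.7). ∠WNR = 42.7° gives NR at 165° from the x-axis; with |NR| = 29.6, R = (-6.14, -12.9). ∠NRL = 96.0° gives RL at -111° from the x-axis; with |RL| = 17.4, L = (-12.5, -29.1). Then |ZL| = |L − Z| = 31.7.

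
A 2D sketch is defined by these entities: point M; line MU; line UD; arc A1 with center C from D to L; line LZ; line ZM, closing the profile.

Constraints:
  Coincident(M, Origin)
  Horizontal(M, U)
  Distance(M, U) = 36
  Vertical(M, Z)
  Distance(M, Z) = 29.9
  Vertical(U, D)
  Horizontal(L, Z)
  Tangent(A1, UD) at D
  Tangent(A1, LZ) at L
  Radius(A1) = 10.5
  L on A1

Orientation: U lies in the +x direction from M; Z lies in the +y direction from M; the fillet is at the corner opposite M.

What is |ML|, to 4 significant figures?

39.30

M is at the origin; MU is horizontal with |MU| = 36.0 and U on the +x side, so U = (36.00, 0.000). MZ is vertical with |MZ| = 29.9 and Z on the +y side, so Z = (0.000, 29.90). The virtual corner opposite M is at (36.00, 29.90). The tangent condition forces CD to be normal to UD and A1 meets LZ tangentially, so CL is at right angles to LZ, with radius 10.5, so the center C sits 10.5 in from both sides at C = (25.50, 19.40). That places the tangent points at D = (36.00, 19.40) on UD and L = (25.50, 29.90) on LZ. Then |ML| = |L − M| = 39.30.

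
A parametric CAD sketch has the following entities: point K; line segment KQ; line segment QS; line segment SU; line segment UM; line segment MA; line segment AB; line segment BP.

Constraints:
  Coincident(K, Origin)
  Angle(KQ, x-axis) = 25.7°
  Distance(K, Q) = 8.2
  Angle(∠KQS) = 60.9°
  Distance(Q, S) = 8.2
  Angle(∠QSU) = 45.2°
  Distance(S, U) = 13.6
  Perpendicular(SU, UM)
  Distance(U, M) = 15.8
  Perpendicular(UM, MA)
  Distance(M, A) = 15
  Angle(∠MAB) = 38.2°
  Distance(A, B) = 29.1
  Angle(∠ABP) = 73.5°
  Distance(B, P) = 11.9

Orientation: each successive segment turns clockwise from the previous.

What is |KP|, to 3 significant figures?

20.9

∠MAB = 38.2° gives AB at 170° from the x-axis; with |AB| = 29.1, B = (-9.04, 9.91). ∠ABP = 73.5° gives BP at 63.5° from the x-axis; with |BP| = 11.9, P = (-3.73, 20.6). Then |KP| = |P − K| = 20.9.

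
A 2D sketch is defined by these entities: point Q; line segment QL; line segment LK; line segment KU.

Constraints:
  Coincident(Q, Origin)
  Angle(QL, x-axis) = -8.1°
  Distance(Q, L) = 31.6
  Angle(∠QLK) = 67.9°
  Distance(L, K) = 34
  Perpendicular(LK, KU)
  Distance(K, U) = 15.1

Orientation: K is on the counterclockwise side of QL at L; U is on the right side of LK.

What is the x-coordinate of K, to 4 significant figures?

23.06

Q is at the origin; QL runs at -8.1° with length 31.6, so L = 31.6·(cos -8.1°, sin -8.1°) = (31.28, -4.452). ∠QLK = 67.9°, so LK runs at -8.1° + (180° − 67.9°) = 104.0° from the x-axis; with |LK| = 34.0, K = L + 34.0·(cos 104.0°, sin 104.0°) = (23.06, 28.54). So K.x = 23.06.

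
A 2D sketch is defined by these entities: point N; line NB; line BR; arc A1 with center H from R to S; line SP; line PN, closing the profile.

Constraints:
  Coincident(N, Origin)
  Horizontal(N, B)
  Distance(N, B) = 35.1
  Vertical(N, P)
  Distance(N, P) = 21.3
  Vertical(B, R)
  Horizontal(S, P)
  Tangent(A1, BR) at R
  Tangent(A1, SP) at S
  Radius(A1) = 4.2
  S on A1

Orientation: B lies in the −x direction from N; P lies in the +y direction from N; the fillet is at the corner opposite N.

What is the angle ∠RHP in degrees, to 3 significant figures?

172°

The virtual corner opposite N is at (-35.1, 21.3). Tangency of A1 to BR means the radius HR is perpendicular to BR and A1 meets SP tangentially, so HS is at right angles to SP, with radius 4.2, so the center H sits 4.2 in from both sides at H = (-30.9, 17.1). That places the tangent points at R = (-35.1, 17.1) on BR and S = (-30.9, 21.3) on SP. Then cos ∠RHP = HR·HP / (|HR||HP|), giving 172°.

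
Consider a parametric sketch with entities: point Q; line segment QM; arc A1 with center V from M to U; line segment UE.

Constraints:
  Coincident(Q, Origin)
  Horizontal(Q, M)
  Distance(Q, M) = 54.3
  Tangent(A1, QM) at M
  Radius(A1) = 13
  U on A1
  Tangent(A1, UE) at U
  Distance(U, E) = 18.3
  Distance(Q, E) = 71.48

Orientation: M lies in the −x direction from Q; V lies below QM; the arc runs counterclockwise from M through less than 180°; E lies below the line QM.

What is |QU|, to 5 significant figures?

68.833

Checks: |VU| = 13.00 ✓; ∠(VU, UE) = 90.00° ✓; |UE| = 18.30 ✓; |QE| = 71.48 ✓.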